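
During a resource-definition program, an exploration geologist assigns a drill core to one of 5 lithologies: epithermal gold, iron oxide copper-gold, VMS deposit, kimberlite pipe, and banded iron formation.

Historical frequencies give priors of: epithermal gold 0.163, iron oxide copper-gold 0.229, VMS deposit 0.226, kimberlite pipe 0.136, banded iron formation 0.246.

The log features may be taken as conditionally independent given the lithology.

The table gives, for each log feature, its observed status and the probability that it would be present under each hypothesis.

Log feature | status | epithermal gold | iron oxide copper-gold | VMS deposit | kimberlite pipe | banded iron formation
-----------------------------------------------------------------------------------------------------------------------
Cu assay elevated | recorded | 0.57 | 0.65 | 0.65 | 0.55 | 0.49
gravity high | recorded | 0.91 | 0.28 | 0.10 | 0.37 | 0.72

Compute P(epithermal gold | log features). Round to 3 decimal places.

0.331

For each hypothesis, the unnormalized posterior weight is prior × product of the log feature likelihoods:
  epithermal gold: 0.163 × 0.57 × 0.91 = 0.084548
  iron oxide copper-gold: 0.229 × 0.65 × 0.28 = 0.041678
  VMS deposit: 0.226 × 0.65 × 0.10 = 0.01469
  kimberlite pipe: 0.136 × 0.55 × 0.37 = 0.027676
  banded iron formation: 0.246 × 0.49 × 0.72 = 0.086789
The unnormalized weights sum to 0.25538.
P(epithermal gold | evidence) = 0.084548 / 0.25538 ≈ 0.331.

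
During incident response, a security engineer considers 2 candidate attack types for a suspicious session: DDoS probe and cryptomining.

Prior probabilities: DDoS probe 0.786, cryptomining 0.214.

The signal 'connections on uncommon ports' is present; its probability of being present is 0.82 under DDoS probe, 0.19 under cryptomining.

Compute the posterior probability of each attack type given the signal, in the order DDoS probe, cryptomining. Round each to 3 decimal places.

For each hypothesis, the unnormalized posterior weight is prior × likelihood:
  DDoS probe: 0.786 × 0.82 = 0.64452
  cryptomining: 0.214 × 0.19 = 0.04066
Marginal likelihood of the evidence = 0.68518.
P(DDoS probe | evidence) = 0.64452 / 0.68518 ≈ 0.941
P(cryptomining | evidence) = 0.04066 / 0.68518 ≈ 0.059

0.941, 0.059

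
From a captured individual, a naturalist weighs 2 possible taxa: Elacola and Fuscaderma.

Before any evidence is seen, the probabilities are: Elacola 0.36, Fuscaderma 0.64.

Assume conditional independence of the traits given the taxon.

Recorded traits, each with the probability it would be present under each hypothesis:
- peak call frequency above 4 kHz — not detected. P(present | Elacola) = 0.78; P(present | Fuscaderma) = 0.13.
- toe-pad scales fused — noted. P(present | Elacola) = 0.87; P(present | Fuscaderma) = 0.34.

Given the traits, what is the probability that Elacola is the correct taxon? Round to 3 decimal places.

0.267

Multiply each prior by the joint likelihood of the trait pattern (using 1 − P(present | H) for each absent trait):
  Elacola: 0.36 × (1 − 0.78) × 0.87 = 0.068904
  Fuscaderma: 0.64 × (1 − 0.13) × 0.34 = 0.18931
Marginal likelihood of the evidence = 0.25822.
P(Elacola | evidence) = 0.068904 / 0.25822 ≈ 0.267.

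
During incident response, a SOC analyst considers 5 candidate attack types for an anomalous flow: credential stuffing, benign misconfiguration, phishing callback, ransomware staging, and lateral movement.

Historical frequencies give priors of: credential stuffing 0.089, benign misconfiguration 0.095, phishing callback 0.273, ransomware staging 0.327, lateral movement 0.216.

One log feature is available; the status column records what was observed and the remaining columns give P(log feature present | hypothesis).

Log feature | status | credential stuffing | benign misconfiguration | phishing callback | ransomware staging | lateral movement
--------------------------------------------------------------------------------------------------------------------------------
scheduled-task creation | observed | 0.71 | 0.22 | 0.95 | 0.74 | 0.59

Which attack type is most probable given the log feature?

phishing callback

Multiply each prior by the likelihood of the log feature:
  credential stuffing: 0.089 × 0.71 = 0.06319
  benign misconfiguration: 0.095 × 0.22 = 0.0209
  phishing callback: 0.273 × 0.95 = 0.25935
  ransomware staging: 0.327 × 0.74 = 0.24198
  lateral movement: 0.216 × 0.59 = 0.12744
Marginal likelihood of the evidence = 0.71286.
P(credential stuffing | evidence) ≈ 0.06319 / 0.71286 ≈ 0.089
P(benign misconfiguration | evidence) ≈ 0.0209 / 0.71286 ≈ 0.029
P(phishing callback | evidence) ≈ 0.25935 / 0.71286 ≈ 0.364
P(ransomware staging | evidence) ≈ 0.24198 / 0.71286 ≈ 0.339
P(lateral movement | evidence) ≈ 0.12744 / 0.71286 ≈ 0.179
The largest is 0.364, so phishing callback is most probable.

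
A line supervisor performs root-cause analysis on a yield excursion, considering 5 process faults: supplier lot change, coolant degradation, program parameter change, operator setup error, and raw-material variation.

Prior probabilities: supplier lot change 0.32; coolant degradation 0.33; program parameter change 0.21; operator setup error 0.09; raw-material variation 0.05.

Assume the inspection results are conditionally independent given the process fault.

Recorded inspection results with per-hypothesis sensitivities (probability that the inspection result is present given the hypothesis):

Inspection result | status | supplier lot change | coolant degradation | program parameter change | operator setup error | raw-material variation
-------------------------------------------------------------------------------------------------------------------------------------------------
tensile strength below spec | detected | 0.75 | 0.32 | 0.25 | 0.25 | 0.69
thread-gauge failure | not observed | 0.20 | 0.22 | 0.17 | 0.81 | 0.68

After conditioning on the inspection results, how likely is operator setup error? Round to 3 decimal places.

0.013

By Bayes' rule with conditional independence, the unnormalized weight for each hypothesis is prior × ∏ likelihoods (using 1 − P(present | H) for each absent inspection result):
  supplier lot change: 0.32 × 0.75 × (1 − 0.20) = 0.192
  coolant degradation: 0.33 × 0.32 × (1 − 0.22) = 0.082368
  program parameter change: 0.21 × 0.25 × (1 − 0.17) = 0.043575
  operator setup error: 0.09 × 0.25 × (1 − 0.81) = 0.004275
  raw-material variation: 0.05 × 0.69 × (1 − 0.68) = 0.01104
The unnormalized weights sum to 0.33326.
P(operator setup error | evidence) = 0.004275 / 0.33326 ≈ 0.013.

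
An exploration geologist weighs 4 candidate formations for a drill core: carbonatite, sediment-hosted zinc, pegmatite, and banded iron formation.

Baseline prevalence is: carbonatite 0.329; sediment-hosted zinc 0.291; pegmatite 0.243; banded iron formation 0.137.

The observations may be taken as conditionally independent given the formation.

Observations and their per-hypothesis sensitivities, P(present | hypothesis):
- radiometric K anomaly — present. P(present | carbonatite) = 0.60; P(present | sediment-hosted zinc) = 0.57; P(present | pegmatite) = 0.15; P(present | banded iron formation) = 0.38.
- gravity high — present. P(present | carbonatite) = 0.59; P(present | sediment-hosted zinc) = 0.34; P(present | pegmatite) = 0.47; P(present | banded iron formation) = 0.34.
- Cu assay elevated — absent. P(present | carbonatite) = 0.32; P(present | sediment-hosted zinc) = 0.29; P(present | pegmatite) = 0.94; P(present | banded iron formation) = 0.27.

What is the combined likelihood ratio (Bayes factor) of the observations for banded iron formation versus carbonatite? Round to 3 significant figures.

0.392

The Bayes factor is the ratio of the joint likelihoods of the evidence pattern under the two hypotheses (using 1 − P(present | H) for each absent observation).
  banded iron formation: 0.38 × 0.34 × (1 − 0.27) = 0.094316
  carbonatite: 0.60 × 0.59 × (1 − 0.32) = 0.24072
Bayes factor = 0.094316 / 0.24072 ≈ 0.392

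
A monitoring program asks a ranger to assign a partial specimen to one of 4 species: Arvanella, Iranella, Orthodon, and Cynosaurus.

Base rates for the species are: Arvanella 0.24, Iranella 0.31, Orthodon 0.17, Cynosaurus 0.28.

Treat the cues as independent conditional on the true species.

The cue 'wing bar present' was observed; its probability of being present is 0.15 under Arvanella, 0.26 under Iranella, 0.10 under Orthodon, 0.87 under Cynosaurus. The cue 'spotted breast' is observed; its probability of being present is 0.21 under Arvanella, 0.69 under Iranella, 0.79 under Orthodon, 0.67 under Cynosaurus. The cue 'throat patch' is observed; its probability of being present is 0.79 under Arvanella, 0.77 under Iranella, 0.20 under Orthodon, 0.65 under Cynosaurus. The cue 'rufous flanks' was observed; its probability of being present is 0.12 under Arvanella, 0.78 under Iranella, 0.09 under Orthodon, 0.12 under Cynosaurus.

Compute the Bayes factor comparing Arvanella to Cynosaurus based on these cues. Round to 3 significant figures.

Take the product of per-cue likelihoods under each hypothesis, then divide.
  Arvanella: 0.15 × 0.21 × 0.79 × 0.12 = 0.0029862
  Cynosaurus: 0.87 × 0.67 × 0.65 × 0.12 = 0.045466
Bayes factor = 0.0029862 / 0.045466 ≈ 0.0657

0.0657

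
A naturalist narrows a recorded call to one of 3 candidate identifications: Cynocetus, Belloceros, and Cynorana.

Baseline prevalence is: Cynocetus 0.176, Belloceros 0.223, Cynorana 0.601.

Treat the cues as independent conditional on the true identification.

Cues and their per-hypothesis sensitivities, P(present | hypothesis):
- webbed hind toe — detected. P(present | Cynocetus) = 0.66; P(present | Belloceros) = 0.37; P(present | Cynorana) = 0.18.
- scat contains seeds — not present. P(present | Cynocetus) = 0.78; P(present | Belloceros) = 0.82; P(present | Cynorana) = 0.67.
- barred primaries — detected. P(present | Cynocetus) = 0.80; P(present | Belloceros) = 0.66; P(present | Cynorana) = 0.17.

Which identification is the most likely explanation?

Cynocetus

Multiply each prior by the joint likelihood of the cue pattern (using 1 − P(present | H) for each absent cue):
  Cynocetus: 0.176 × 0.66 × (1 − 0.78) × 0.80 = 0.020444
  Belloceros: 0.223 × 0.37 × (1 − 0.82) × 0.66 = 0.0098022
  Cynorana: 0.601 × 0.18 × (1 − 0.67) × 0.17 = 0.0060689
The unnormalized weights sum to 0.036315.
P(Cynocetus | evidence) ≈ 0.020444 / 0.036315 ≈ 0.563
P(Belloceros | evidence) ≈ 0.0098022 / 0.036315 ≈ 0.270
P(Cynorana | evidence) ≈ 0.0060689 / 0.036315 ≈ 0.167
The largest is 0.563, so Cynocetus is most probable.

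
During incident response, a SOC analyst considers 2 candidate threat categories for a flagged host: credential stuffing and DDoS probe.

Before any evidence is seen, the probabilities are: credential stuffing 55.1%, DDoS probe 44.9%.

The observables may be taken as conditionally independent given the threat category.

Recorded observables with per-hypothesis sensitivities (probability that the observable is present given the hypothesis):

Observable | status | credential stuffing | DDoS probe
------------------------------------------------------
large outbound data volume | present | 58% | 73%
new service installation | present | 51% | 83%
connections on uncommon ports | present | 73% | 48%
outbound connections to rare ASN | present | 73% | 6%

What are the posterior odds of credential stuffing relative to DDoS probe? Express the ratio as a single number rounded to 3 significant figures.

11.1

Unnormalized posterior weight (prior times the observable likelihoods) for each of the two hypotheses:
  credential stuffing: 0.551 × 0.58 × 0.51 × 0.73 × 0.73 = 0.086855
  DDoS probe: 0.449 × 0.73 × 0.83 × 0.48 × 0.06 = 0.007835
Odds(credential stuffing : DDoS probe) = 0.086855 / 0.007835 ≈ 11.1.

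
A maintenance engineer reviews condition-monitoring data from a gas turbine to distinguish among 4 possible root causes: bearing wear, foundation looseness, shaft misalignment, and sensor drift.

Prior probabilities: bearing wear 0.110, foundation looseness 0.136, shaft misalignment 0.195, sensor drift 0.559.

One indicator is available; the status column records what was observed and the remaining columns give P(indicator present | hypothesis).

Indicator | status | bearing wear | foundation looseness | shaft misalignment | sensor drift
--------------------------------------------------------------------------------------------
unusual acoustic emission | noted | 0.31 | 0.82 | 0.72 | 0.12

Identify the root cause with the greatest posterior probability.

shaft misalignment

By Bayes' rule, the unnormalized weight for each hypothesis is prior × likelihood:
  bearing wear: 0.110 × 0.31 = 0.0341
  foundation looseness: 0.136 × 0.82 = 0.11152
  shaft misalignment: 0.195 × 0.72 = 0.1404
  sensor drift: 0.559 × 0.12 = 0.06708
The unnormalized weights sum to 0.3531.
P(bearing wear | evidence) ≈ 0.0341 / 0.3531 ≈ 0.097
P(foundation looseness | evidence) ≈ 0.11152 / 0.3531 ≈ 0.316
P(shaft misalignment | evidence) ≈ 0.1404 / 0.3531 ≈ 0.398
P(sensor drift | evidence) ≈ 0.06708 / 0.3531 ≈ 0.190
The largest is 0.398, so shaft misalignment is most probable.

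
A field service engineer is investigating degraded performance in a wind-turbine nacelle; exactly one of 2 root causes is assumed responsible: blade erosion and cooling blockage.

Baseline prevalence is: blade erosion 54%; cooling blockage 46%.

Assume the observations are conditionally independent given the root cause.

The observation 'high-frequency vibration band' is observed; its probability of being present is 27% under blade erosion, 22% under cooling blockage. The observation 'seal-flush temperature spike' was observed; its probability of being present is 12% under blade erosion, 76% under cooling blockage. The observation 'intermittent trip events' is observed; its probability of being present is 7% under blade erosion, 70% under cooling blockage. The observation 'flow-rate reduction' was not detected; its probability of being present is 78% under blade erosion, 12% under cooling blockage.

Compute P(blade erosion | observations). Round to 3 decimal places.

0.006

By Bayes' rule with conditional independence, the unnormalized weight for each hypothesis is prior × ∏ likelihoods (using 1 − P(present | H) for each absent observation):
  blade erosion: 0.54 × 0.27 × 0.12 × 0.07 × (1 − 0.78) = 0.00026944
  cooling blockage: 0.46 × 0.22 × 0.76 × 0.70 × (1 − 0.12) = 0.047378
Marginal likelihood of the evidence = 0.047647.
P(blade erosion | evidence) = 0.00026944 / 0.047647 ≈ 0.006.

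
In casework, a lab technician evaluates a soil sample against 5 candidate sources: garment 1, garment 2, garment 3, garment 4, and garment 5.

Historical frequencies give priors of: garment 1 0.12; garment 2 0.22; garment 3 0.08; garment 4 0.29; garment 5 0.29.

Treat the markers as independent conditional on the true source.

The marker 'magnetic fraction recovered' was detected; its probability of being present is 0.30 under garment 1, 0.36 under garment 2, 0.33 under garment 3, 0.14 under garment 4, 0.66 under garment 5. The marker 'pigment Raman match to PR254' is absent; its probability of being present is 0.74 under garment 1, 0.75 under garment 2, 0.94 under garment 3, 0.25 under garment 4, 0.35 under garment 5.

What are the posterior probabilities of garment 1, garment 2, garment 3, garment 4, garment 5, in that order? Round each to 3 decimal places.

By Bayes' rule with conditional independence, the unnormalized weight for each hypothesis is prior × ∏ likelihoods (using 1 − P(present | H) for each absent marker):
  garment 1: 0.12 × 0.30 × (1 − 0.74) = 0.00936
  garment 2: 0.22 × 0.36 × (1 − 0.75) = 0.0198
  garment 3: 0.08 × 0.33 × (1 − 0.94) = 0.001584
  garment 4: 0.29 × 0.14 × (1 − 0.25) = 0.03045
  garment 5: 0.29 × 0.66 × (1 − 0.35) = 0.12441
Normalizing constant Z = 0.00936 + 0.0198 + 0.001584 + 0.03045 + 0.12441 = 0.1856.
P(garment 1 | evidence) = 0.00936 / 0.1856 ≈ 0.050
P(garment 2 | evidence) = 0.0198 / 0.1856 ≈ 0.107
P(garment 3 | evidence) = 0.001584 / 0.1856 ≈ 0.009
P(garment 4 | evidence) = 0.03045 / 0.1856 ≈ 0.164
P(garment 5 | evidence) = 0.12441 / 0.1856 ≈ 0.670

0.050, 0.107, 0.009, 0.164, 0.670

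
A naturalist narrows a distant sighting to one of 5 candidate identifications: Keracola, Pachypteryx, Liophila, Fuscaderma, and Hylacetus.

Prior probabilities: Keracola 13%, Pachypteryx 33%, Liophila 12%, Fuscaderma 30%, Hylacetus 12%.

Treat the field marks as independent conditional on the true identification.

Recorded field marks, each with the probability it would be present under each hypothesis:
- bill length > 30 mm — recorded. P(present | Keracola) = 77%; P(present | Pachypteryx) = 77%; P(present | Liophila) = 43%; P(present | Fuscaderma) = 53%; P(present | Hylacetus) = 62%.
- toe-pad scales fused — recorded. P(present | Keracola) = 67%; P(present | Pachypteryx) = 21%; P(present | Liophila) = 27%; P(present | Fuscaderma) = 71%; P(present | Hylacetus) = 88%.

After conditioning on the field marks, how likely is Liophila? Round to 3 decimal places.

0.045

Multiply each prior by the joint likelihood of the field mark pattern:
  Keracola: 0.13 × 0.77 × 0.67 = 0.067067
  Pachypteryx: 0.33 × 0.77 × 0.21 = 0.053361
  Liophila: 0.12 × 0.43 × 0.27 = 0.013932
  Fuscaderma: 0.30 × 0.53 × 0.71 = 0.11289
  Hylacetus: 0.12 × 0.62 × 0.88 = 0.065472
Normalizing constant Z = 0.067067 + 0.053361 + 0.013932 + 0.11289 + 0.065472 = 0.31272.
P(Liophila | evidence) = 0.013932 / 0.31272 ≈ 0.045.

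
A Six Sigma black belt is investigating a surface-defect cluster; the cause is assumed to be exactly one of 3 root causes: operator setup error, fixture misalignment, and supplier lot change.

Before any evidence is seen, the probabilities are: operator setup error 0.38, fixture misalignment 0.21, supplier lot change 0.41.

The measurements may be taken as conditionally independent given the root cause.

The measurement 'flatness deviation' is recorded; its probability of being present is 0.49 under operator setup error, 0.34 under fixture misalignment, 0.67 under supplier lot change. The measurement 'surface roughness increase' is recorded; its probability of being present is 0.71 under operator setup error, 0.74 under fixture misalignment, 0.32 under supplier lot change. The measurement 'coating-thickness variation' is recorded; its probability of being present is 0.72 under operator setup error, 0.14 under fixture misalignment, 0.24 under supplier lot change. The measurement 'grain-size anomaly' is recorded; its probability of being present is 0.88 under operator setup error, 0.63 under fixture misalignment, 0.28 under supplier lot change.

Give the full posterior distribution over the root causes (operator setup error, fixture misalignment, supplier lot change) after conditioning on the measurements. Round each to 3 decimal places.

0.888, 0.049, 0.063

Multiply each prior by the joint likelihood of the measurement pattern:
  operator setup error: 0.38 × 0.49 × 0.71 × 0.72 × 0.88 = 0.083763
  fixture misalignment: 0.21 × 0.34 × 0.74 × 0.14 × 0.63 = 0.0046601
  supplier lot change: 0.41 × 0.67 × 0.32 × 0.24 × 0.28 = 0.0059071
Normalizing constant Z = 0.083763 + 0.0046601 + 0.0059071 = 0.09433.
P(operator setup error | evidence) = 0.083763 / 0.09433 ≈ 0.888
P(fixture misalignment | evidence) = 0.0046601 / 0.09433 ≈ 0.049
P(supplier lot change | evidence) = 0.0059071 / 0.09433 ≈ 0.063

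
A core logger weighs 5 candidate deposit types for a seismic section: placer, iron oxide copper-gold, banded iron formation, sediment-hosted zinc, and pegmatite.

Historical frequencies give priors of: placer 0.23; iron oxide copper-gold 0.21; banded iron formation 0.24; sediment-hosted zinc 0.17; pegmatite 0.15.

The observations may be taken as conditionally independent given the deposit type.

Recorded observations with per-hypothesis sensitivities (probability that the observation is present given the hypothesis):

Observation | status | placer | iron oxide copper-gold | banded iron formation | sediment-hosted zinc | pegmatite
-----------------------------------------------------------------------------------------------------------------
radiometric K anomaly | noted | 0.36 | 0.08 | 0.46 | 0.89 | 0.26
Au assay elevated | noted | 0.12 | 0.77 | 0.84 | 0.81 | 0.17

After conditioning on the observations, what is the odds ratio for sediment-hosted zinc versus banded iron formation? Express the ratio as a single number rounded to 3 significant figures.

Unnormalized posterior weight (prior times the observation likelihoods) for each of the two hypotheses:
  sediment-hosted zinc: 0.17 × 0.89 × 0.81 = 0.12255
  banded iron formation: 0.24 × 0.46 × 0.84 = 0.092736
Posterior odds = 0.12255 / 0.092736 ≈ 1.32.

1.32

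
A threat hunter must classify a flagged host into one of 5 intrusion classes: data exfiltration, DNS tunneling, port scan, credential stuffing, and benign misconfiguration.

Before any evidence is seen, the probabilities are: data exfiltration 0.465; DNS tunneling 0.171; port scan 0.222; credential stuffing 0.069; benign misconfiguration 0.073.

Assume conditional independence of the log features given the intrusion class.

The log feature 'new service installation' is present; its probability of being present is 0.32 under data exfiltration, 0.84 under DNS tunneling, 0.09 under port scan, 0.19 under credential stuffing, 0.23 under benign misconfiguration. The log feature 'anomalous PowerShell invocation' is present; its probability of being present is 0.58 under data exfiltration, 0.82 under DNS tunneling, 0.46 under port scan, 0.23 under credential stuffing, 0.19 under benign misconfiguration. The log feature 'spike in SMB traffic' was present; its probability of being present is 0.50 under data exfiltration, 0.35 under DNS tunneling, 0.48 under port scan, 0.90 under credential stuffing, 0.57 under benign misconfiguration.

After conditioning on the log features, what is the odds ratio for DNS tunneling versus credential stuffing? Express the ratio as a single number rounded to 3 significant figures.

Posterior odds equal prior odds times the likelihood ratio; only the two competing hypotheses matter.
  DNS tunneling: 0.171 × 0.84 × 0.82 × 0.35 = 0.041225
  credential stuffing: 0.069 × 0.19 × 0.23 × 0.90 = 0.0027138
Posterior odds = 0.041225 / 0.0027138 ≈ 15.2.

15.2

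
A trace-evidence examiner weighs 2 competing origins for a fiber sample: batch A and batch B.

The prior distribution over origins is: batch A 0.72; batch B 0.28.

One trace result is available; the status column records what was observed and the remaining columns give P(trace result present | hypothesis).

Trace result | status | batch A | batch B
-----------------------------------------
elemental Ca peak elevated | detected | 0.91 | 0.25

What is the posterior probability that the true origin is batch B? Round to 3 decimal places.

Multiply each prior by the likelihood of the trace result:
  batch A: 0.72 × 0.91 = 0.6552
  batch B: 0.28 × 0.25 = 0.07
The unnormalized weights sum to 0.7252.
P(batch B | evidence) = 0.07 / 0.7252 ≈ 0.097.

0.097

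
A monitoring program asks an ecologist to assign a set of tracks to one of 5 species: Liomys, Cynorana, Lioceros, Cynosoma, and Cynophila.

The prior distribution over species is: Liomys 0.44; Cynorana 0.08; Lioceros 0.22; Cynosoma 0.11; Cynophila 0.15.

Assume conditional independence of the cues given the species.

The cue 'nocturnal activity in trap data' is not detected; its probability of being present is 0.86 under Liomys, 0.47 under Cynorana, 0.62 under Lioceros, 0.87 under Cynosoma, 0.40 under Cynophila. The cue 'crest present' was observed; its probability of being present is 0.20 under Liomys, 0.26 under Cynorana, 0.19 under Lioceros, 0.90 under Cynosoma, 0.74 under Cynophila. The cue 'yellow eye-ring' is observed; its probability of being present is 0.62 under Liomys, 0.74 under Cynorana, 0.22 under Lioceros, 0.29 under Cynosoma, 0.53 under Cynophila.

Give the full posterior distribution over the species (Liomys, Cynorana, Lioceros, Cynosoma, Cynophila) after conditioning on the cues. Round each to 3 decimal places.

Multiply each prior by the joint likelihood of the cue pattern (using 1 − P(present | H) for each absent cue):
  Liomys: 0.44 × (1 − 0.86) × 0.20 × 0.62 = 0.0076384
  Cynorana: 0.08 × (1 − 0.47) × 0.26 × 0.74 = 0.0081578
  Lioceros: 0.22 × (1 − 0.62) × 0.19 × 0.22 = 0.0034945
  Cynosoma: 0.11 × (1 − 0.87) × 0.90 × 0.29 = 0.0037323
  Cynophila: 0.15 × (1 − 0.40) × 0.74 × 0.53 = 0.035298
Marginal likelihood of the evidence = 0.058321.
P(Liomys | evidence) = 0.0076384 / 0.058321 ≈ 0.131
P(Cynorana | evidence) = 0.0081578 / 0.058321 ≈ 0.140
P(Lioceros | evidence) = 0.0034945 / 0.058321 ≈ 0.060
P(Cynosoma | evidence) = 0.0037323 / 0.058321 ≈ 0.064
P(Cynophila | evidence) = 0.035298 / 0.058321 ≈ 0.605

0.131, 0.140, 0.060, 0.064, 0.605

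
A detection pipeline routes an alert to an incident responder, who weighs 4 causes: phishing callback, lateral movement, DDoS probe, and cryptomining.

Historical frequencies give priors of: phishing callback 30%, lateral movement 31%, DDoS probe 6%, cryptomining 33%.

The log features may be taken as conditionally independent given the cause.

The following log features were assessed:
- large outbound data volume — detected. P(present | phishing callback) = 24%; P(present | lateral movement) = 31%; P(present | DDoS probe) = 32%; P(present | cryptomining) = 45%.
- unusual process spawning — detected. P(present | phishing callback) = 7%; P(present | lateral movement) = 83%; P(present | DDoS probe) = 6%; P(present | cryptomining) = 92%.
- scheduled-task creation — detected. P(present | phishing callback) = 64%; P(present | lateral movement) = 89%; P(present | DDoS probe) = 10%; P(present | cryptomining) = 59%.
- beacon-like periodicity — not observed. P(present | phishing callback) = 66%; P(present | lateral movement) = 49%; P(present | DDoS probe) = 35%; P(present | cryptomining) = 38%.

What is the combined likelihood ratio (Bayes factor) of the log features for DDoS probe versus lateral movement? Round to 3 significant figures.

0.0107

Joint likelihood of the log feature pattern under each hypothesis (using 1 − P(present | H) for each absent log feature):
  DDoS probe: 0.32 × 0.06 × 0.10 × (1 − 0.35) = 0.001248
  lateral movement: 0.31 × 0.83 × 0.89 × (1 − 0.49) = 0.11679
Bayes factor = 0.001248 / 0.11679 ≈ 0.0107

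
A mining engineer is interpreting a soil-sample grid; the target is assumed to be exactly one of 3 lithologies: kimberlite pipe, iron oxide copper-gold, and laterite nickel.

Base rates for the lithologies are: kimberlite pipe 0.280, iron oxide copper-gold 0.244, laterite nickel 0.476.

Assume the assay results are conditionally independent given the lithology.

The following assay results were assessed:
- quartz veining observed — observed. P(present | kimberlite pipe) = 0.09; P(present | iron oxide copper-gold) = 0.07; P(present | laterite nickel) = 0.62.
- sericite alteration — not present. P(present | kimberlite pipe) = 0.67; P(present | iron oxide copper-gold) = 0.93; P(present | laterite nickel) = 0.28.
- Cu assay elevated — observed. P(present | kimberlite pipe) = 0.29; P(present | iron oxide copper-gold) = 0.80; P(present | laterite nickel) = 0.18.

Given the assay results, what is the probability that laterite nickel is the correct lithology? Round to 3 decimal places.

0.919

Multiply each prior by the joint likelihood of the assay result pattern (using 1 − P(present | H) for each absent assay result):
  kimberlite pipe: 0.280 × 0.09 × (1 − 0.67) × 0.29 = 0.0024116
  iron oxide copper-gold: 0.244 × 0.07 × (1 − 0.93) × 0.80 = 0.00095648
  laterite nickel: 0.476 × 0.62 × (1 − 0.28) × 0.18 = 0.038248
The unnormalized weights sum to 0.041616.
P(laterite nickel | evidence) = 0.038248 / 0.041616 ≈ 0.919.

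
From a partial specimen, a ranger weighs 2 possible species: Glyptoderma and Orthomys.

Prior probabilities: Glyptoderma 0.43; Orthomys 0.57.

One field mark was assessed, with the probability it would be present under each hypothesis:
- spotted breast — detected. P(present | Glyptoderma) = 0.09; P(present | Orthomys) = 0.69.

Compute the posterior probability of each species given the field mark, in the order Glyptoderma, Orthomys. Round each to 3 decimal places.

0.090, 0.910

For each hypothesis, the unnormalized posterior weight is prior × likelihood:
  Glyptoderma: 0.43 × 0.09 = 0.0387
  Orthomys: 0.57 × 0.69 = 0.3933
The unnormalized weights sum to 0.432.
P(Glyptoderma | evidence) = 0.0387 / 0.432 ≈ 0.090
P(Orthomys | evidence) = 0.3933 / 0.432 ≈ 0.910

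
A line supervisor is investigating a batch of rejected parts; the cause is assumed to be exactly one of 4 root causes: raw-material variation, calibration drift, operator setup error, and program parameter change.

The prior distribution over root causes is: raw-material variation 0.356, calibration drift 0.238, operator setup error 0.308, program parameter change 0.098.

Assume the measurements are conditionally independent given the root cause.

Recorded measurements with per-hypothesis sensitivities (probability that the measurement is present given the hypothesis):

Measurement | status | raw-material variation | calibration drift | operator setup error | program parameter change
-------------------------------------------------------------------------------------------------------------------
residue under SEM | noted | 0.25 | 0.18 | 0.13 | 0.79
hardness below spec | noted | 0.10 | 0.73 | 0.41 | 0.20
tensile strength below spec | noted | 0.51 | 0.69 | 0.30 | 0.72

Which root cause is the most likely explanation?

calibration drift

For each hypothesis, the unnormalized posterior weight is prior × product of the measurement likelihoods:
  raw-material variation: 0.356 × 0.25 × 0.10 × 0.51 = 0.004539
  calibration drift: 0.238 × 0.18 × 0.73 × 0.69 = 0.021579
  operator setup error: 0.308 × 0.13 × 0.41 × 0.30 = 0.0049249
  program parameter change: 0.098 × 0.79 × 0.20 × 0.72 = 0.011148
Marginal likelihood of the evidence = 0.042191.
P(raw-material variation | evidence) ≈ 0.004539 / 0.042191 ≈ 0.108
P(calibration drift | evidence) ≈ 0.021579 / 0.042191 ≈ 0.511
P(operator setup error | evidence) ≈ 0.0049249 / 0.042191 ≈ 0.117
P(program parameter change | evidence) ≈ 0.011148 / 0.042191 ≈ 0.264
The largest is 0.511, so calibration drift is most probable.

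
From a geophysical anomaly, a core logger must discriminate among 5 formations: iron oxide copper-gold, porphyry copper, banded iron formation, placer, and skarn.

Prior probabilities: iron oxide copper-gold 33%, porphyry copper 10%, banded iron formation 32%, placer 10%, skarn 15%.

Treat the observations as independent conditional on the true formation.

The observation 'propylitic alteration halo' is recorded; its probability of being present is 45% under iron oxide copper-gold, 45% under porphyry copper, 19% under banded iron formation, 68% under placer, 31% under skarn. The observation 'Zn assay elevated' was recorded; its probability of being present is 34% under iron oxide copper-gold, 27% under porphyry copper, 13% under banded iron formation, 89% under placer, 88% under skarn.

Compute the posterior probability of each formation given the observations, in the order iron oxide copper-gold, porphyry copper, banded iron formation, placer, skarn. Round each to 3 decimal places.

0.294, 0.071, 0.046, 0.352, 0.238

Multiply each prior by the joint likelihood of the evidence pattern:
  iron oxide copper-gold: 0.33 × 0.45 × 0.34 = 0.05049
  porphyry copper: 0.10 × 0.45 × 0.27 = 0.01215
  banded iron formation: 0.32 × 0.19 × 0.13 = 0.007904
  placer: 0.10 × 0.68 × 0.89 = 0.06052
  skarn: 0.15 × 0.31 × 0.88 = 0.04092
Marginal likelihood of the evidence = 0.17198.
P(iron oxide copper-gold | evidence) = 0.05049 / 0.17198 ≈ 0.294
P(porphyry copper | evidence) = 0.01215 / 0.17198 ≈ 0.071
P(banded iron formation | evidence) = 0.007904 / 0.17198 ≈ 0.046
P(placer | evidence) = 0.06052 / 0.17198 ≈ 0.352
P(skarn | evidence) = 0.04092 / 0.17198 ≈ 0.238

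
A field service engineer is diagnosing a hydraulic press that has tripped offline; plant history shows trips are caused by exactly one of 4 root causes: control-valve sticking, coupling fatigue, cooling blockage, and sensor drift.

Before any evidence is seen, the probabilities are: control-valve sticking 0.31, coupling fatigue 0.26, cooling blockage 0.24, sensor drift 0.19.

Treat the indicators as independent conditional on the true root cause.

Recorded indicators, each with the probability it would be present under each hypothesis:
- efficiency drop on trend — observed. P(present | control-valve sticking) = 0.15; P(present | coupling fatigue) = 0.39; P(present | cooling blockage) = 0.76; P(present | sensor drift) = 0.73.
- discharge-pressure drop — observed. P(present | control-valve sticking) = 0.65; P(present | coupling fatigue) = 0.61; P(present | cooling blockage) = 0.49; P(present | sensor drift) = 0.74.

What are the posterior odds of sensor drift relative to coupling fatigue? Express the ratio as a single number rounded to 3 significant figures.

Posterior odds equal prior odds times the likelihood ratio; only the two competing hypotheses matter.
  sensor drift: 0.19 × 0.73 × 0.74 = 0.10264
  coupling fatigue: 0.26 × 0.39 × 0.61 = 0.061854
Posterior odds = 0.10264 / 0.061854 ≈ 1.66.

1.66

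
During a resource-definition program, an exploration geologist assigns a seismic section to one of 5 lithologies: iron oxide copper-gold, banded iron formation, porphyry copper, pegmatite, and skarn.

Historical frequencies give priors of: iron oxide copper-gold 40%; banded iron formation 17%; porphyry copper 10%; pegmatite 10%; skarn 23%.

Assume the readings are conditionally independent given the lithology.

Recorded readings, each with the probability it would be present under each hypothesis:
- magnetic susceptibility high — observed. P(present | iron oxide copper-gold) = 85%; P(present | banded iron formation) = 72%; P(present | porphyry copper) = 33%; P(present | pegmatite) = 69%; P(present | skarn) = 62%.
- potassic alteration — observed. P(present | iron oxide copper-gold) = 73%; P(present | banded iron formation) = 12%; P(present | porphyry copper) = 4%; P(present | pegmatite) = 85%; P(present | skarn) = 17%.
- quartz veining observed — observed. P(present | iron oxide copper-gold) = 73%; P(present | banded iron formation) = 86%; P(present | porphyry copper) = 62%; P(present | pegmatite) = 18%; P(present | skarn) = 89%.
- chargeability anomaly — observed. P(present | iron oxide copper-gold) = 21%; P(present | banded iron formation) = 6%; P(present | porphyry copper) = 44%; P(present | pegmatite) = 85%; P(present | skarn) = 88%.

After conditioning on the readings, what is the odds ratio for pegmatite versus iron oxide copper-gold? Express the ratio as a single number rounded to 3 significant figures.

0.236

Posterior odds equal prior odds times the likelihood ratio; only the two competing hypotheses matter.
  pegmatite: 0.10 × 0.69 × 0.85 × 0.18 × 0.85 = 0.0089734
  iron oxide copper-gold: 0.40 × 0.85 × 0.73 × 0.73 × 0.21 = 0.038049
Odds(pegmatite : iron oxide copper-gold) = 0.0089734 / 0.038049 ≈ 0.236.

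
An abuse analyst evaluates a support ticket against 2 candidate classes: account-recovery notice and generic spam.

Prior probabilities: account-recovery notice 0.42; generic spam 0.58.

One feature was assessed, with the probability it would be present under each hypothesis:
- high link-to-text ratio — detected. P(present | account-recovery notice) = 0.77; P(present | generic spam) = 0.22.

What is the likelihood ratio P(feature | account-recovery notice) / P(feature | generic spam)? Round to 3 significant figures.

3.50

The Bayes factor is the ratio of the two likelihoods.
  account-recovery notice: 0.77
  generic spam: 0.22
Bayes factor = 0.77 / 0.22 ≈ 3.50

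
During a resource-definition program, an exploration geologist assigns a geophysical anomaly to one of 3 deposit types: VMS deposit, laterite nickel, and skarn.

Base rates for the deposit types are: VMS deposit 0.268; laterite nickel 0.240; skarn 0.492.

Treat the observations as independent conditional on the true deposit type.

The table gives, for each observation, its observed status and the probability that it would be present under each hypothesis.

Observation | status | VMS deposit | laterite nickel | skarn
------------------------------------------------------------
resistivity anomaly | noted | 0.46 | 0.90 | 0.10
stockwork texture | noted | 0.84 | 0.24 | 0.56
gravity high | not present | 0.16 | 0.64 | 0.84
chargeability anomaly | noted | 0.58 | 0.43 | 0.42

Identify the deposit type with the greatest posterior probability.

VMS deposit

Multiply each prior by the joint likelihood of the evidence pattern (using 1 − P(present | H) for each absent observation):
  VMS deposit: 0.268 × 0.46 × 0.84 × (1 − 0.16) × 0.58 = 0.050452
  laterite nickel: 0.240 × 0.90 × 0.24 × (1 − 0.64) × 0.43 = 0.0080248
  skarn: 0.492 × 0.10 × 0.56 × (1 − 0.84) × 0.42 = 0.0018515
The unnormalized weights sum to 0.060328.
P(VMS deposit | evidence) ≈ 0.050452 / 0.060328 ≈ 0.836
P(laterite nickel | evidence) ≈ 0.0080248 / 0.060328 ≈ 0.133
P(skarn | evidence) ≈ 0.0018515 / 0.060328 ≈ 0.031
The largest is 0.836, so VMS deposit is most probable.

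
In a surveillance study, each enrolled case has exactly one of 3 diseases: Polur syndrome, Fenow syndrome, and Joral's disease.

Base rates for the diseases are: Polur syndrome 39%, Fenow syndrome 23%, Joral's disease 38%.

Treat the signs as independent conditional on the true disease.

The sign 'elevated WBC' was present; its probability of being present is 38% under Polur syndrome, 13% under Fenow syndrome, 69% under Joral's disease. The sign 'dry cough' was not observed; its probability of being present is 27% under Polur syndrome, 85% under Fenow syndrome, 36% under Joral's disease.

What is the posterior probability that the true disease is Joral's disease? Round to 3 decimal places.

0.598

For each hypothesis, the unnormalized posterior weight is prior × product of the sign likelihoods (using 1 − P(present | H) for each absent sign):
  Polur syndrome: 0.39 × 0.38 × (1 − 0.27) = 0.10819
  Fenow syndrome: 0.23 × 0.13 × (1 − 0.85) = 0.004485
  Joral's disease: 0.38 × 0.69 × (1 − 0.36) = 0.16781
The unnormalized weights sum to 0.28048.
P(Joral's disease | evidence) = 0.16781 / 0.28048 ≈ 0.598.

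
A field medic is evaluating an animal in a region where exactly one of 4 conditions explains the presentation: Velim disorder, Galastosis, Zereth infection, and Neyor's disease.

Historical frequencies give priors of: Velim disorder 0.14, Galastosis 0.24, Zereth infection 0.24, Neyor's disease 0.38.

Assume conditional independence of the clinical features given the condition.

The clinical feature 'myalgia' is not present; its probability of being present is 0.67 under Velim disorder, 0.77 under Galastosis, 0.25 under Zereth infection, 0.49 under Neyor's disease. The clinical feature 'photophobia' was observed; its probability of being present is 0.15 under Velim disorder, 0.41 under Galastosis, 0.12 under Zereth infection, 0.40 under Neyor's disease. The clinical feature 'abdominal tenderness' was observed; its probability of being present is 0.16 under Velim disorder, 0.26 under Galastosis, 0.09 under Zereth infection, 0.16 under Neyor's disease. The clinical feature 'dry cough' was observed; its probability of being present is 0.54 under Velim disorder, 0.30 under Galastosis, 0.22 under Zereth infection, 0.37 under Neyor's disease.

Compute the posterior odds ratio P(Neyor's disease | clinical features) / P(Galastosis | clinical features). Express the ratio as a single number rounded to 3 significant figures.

Posterior odds equal prior odds times the likelihood ratio; only the two competing hypotheses matter (using 1 − P(present | H) for each absent clinical feature).
  Neyor's disease: 0.38 × (1 − 0.49) × 0.40 × 0.16 × 0.37 = 0.0045892
  Galastosis: 0.24 × (1 − 0.77) × 0.41 × 0.26 × 0.30 = 0.0017653
Odds(Neyor's disease : Galastosis) = 0.0045892 / 0.0017653 ≈ 2.60.

2.60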